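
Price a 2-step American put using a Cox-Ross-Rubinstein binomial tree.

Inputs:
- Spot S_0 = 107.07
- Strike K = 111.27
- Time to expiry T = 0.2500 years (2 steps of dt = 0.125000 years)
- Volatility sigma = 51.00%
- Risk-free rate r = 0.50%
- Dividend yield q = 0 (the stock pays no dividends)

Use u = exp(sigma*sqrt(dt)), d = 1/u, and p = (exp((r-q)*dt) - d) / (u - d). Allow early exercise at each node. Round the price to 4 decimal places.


Answer: Price = V(0,0) = 12.9115

Derivation:
dt = T/N = 0.125000
u = exp(sigma*sqrt(dt)) = 1.197591; d = 1/u = 0.835009
p = (exp((r-q)*dt) - d) / (u - d) = 0.456768
Discount per step: exp(-r*dt) = 0.999375
Stock lattice S(k, i) with i counting down-moves:
  k=0: S(0,0) = 107.0700
  k=1: S(1,0) = 128.2261; S(1,1) = 89.4045
  k=2: S(2,0) = 153.5624; S(2,1) = 107.0700; S(2,2) = 74.6536
Terminal payoffs V(N, i) = max(K - S_T, 0):
  V(2,0) = 0.000000; V(2,1) = 4.200000; V(2,2) = 36.616428
Backward induction: V(k, i) = exp(-r*dt) * [p * V(k+1, i) + (1-p) * V(k+1, i+1)]; then take max(V_cont, immediate exercise) for American.
  V(1,0) = exp(-r*dt) * [p*0.000000 + (1-p)*4.200000] = 2.280149; exercise = 0.000000; V(1,0) = max -> 2.280149
  V(1,1) = exp(-r*dt) * [p*4.200000 + (1-p)*36.616428] = 21.796015; exercise = 21.865538; V(1,1) = max -> 21.865538
  V(0,0) = exp(-r*dt) * [p*2.280149 + (1-p)*21.865538] = 12.911487; exercise = 4.200000; V(0,0) = max -> 12.911487


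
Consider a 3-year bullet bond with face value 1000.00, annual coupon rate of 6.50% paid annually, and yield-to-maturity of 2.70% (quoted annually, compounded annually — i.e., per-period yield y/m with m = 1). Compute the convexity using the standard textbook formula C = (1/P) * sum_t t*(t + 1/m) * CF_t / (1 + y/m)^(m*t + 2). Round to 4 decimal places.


Coupon per period c = face * coupon_rate / m = 65.000000
Periods per year m = 1; per-period yield y/m = 0.027000
Number of cashflows N = 3
Cashflows (t years, CF_t, discount factor 1/(1+y/m)^(m*t), PV):
  t = 1.0000: CF_t = 65.000000, DF = 0.973710, PV = 63.291139
  t = 2.0000: CF_t = 65.000000, DF = 0.948111, PV = 61.627205
  t = 3.0000: CF_t = 1065.000000, DF = 0.923185, PV = 983.191866
Price P = sum_t PV_t = 1108.110210
Convexity numerator sum_t t*(t + 1/m) * CF_t / (1+y/m)^(m*t + 2):
  t = 1.0000: term = 120.014031
  t = 2.0000: term = 350.576526
  t = 3.0000: term = 11186.098413
Convexity = (1/P) * sum = 11656.688969 / 1108.110210 = 10.519431

Answer: Convexity = 10.5194


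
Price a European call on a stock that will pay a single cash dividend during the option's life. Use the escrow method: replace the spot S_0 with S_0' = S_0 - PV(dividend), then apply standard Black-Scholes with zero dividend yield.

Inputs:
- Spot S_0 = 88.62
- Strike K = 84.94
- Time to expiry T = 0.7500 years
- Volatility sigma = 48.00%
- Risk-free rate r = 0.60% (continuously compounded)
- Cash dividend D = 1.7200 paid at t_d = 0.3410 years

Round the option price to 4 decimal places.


Answer: Price = 15.3182

Derivation:
PV(D) = D * exp(-r * t_d) = 1.7200 * 0.99795609 = 1.71648448
S_0' = S_0 - PV(D) = 88.6200 - 1.71648448 = 86.90351552
d1 = (ln(S_0'/K) + (r + sigma^2/2)*T) / (sigma*sqrt(T)) = 0.27364806
d2 = d1 - sigma*sqrt(T) = -0.14204414
exp(-rT) = 0.99551011
N(d1) = 0.60782245; N(d2) = 0.44352257
C = S_0' * N(d1) - K * exp(-rT) * N(d2) = 86.90351552 * 0.60782245 - 84.9400 * 0.99551011 * 0.44352257 = 15.3182


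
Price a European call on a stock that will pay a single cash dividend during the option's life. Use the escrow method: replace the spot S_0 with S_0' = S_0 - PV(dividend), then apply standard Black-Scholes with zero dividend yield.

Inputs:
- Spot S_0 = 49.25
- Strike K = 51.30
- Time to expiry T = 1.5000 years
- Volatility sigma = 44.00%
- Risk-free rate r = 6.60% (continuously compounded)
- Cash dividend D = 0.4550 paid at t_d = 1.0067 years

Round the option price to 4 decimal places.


Answer: Price = 11.3418

Derivation:
PV(D) = D * exp(-r * t_d) = 0.4550 * 0.93571700 = 0.42575123
S_0' = S_0 - PV(D) = 49.2500 - 0.42575123 = 48.82424877
d1 = (ln(S_0'/K) + (r + sigma^2/2)*T) / (sigma*sqrt(T)) = 0.36136717
d2 = d1 - sigma*sqrt(T) = -0.17752057
exp(-rT) = 0.90574271
N(d1) = 0.64108751; N(d2) = 0.42954975
C = S_0' * N(d1) - K * exp(-rT) * N(d2) = 48.82424877 * 0.64108751 - 51.3000 * 0.90574271 * 0.42954975 = 11.3418


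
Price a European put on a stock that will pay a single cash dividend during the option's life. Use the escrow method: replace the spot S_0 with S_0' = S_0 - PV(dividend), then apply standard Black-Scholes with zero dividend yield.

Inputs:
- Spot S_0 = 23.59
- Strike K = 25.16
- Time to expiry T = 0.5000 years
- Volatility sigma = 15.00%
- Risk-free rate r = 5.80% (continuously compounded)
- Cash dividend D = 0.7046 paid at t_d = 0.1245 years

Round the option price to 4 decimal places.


PV(D) = D * exp(-r * t_d) = 0.7046 * 0.99280501 = 0.69953041
S_0' = S_0 - PV(D) = 23.5900 - 0.69953041 = 22.89046959
d1 = (ln(S_0'/K) + (r + sigma^2/2)*T) / (sigma*sqrt(T)) = -0.56483485
d2 = d1 - sigma*sqrt(T) = -0.67090087
exp(-rT) = 0.97141646
N(-d1) = 0.71390695; N(-d2) = 0.74885816
P = K * exp(-rT) * N(-d2) - S_0' * N(-d1) = 25.1600 * 0.97141646 * 0.74885816 - 22.89046959 * 0.71390695 = 1.9611

Answer: Price = 1.9611


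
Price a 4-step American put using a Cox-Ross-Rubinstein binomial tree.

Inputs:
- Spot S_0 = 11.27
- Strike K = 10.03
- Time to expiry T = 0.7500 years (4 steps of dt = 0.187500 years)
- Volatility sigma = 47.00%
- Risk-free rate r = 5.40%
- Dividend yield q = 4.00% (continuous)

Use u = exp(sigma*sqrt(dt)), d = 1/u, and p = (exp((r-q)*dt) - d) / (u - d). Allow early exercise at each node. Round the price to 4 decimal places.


dt = T/N = 0.187500
u = exp(sigma*sqrt(dt)) = 1.225705; d = 1/u = 0.815857
p = (exp((r-q)*dt) - d) / (u - d) = 0.455709
Discount per step: exp(-r*dt) = 0.989926
Stock lattice S(k, i) with i counting down-moves:
  k=0: S(0,0) = 11.2700
  k=1: S(1,0) = 13.8137; S(1,1) = 9.1947
  k=2: S(2,0) = 16.9315; S(2,1) = 11.2700; S(2,2) = 7.5016
  k=3: S(3,0) = 20.7530; S(3,1) = 13.8137; S(3,2) = 9.1947; S(3,3) = 6.1202
  k=4: S(4,0) = 25.4371; S(4,1) = 16.9315; S(4,2) = 11.2700; S(4,3) = 7.5016; S(4,4) = 4.9932
Terminal payoffs V(N, i) = max(K - S_T, 0):
  V(4,0) = 0.000000; V(4,1) = 0.000000; V(4,2) = 0.000000; V(4,3) = 2.528430; V(4,4) = 5.036783
Backward induction: V(k, i) = exp(-r*dt) * [p * V(k+1, i) + (1-p) * V(k+1, i+1)]; then take max(V_cont, immediate exercise) for American.
  V(3,0) = exp(-r*dt) * [p*0.000000 + (1-p)*0.000000] = 0.000000; exercise = 0.000000; V(3,0) = max -> 0.000000
  V(3,1) = exp(-r*dt) * [p*0.000000 + (1-p)*0.000000] = 0.000000; exercise = 0.000000; V(3,1) = max -> 0.000000
  V(3,2) = exp(-r*dt) * [p*0.000000 + (1-p)*2.528430] = 1.362337; exercise = 0.835290; V(3,2) = max -> 1.362337
  V(3,3) = exp(-r*dt) * [p*2.528430 + (1-p)*5.036783] = 3.854478; exercise = 3.909790; V(3,3) = max -> 3.909790
  V(2,0) = exp(-r*dt) * [p*0.000000 + (1-p)*0.000000] = 0.000000; exercise = 0.000000; V(2,0) = max -> 0.000000
  V(2,1) = exp(-r*dt) * [p*0.000000 + (1-p)*1.362337] = 0.734038; exercise = 0.000000; V(2,1) = max -> 0.734038
  V(2,2) = exp(-r*dt) * [p*1.362337 + (1-p)*3.909790] = 2.721200; exercise = 2.528430; V(2,2) = max -> 2.721200
  V(1,0) = exp(-r*dt) * [p*0.000000 + (1-p)*0.734038] = 0.395505; exercise = 0.000000; V(1,0) = max -> 0.395505
  V(1,1) = exp(-r*dt) * [p*0.734038 + (1-p)*2.721200] = 1.797342; exercise = 0.835290; V(1,1) = max -> 1.797342
  V(0,0) = exp(-r*dt) * [p*0.395505 + (1-p)*1.797342] = 1.146841; exercise = 0.000000; V(0,0) = max -> 1.146841

Answer: Price = V(0,0) = 1.1468


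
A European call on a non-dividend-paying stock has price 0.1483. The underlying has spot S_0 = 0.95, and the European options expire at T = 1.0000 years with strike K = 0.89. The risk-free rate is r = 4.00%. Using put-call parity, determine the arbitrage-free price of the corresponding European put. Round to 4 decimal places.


Put-call parity: C - P = S_0 * exp(-qT) - K * exp(-rT).
S_0 * exp(-qT) = 0.9500 * 1.00000000 = 0.95000000
K * exp(-rT) = 0.8900 * 0.96078944 = 0.85510260
P = C - S*exp(-qT) + K*exp(-rT)
P = 0.1483 - 0.95000000 + 0.85510260 = 0.0534

Answer: Put price = 0.0534


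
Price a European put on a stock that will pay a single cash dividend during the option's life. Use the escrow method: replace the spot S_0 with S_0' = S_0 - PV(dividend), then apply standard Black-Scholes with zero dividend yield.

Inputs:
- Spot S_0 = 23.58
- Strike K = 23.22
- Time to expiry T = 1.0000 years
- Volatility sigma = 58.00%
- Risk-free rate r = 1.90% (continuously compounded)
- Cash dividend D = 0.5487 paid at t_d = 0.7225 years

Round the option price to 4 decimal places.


Answer: Price = 5.1009

Derivation:
PV(D) = D * exp(-r * t_d) = 0.5487 * 0.98636629 = 0.54121918
S_0' = S_0 - PV(D) = 23.5800 - 0.54121918 = 23.03878082
d1 = (ln(S_0'/K) + (r + sigma^2/2)*T) / (sigma*sqrt(T)) = 0.30924990
d2 = d1 - sigma*sqrt(T) = -0.27075010
exp(-rT) = 0.98117936
N(-d1) = 0.37856572; N(-d2) = 0.60670838
P = K * exp(-rT) * N(-d2) - S_0' * N(-d1) = 23.2200 * 0.98117936 * 0.60670838 - 23.03878082 * 0.37856572 = 5.1009


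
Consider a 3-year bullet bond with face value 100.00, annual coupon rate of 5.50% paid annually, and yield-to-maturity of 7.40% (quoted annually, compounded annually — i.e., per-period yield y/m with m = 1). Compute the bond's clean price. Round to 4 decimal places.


Coupon per period c = face * coupon_rate / m = 5.500000
Periods per year m = 1; per-period yield y/m = 0.074000
Number of cashflows N = 3
Cashflows (t years, CF_t, discount factor 1/(1+y/m)^(m*t), PV):
  t = 1.0000: CF_t = 5.500000, DF = 0.931099, PV = 5.121043
  t = 2.0000: CF_t = 5.500000, DF = 0.866945, PV = 4.768196
  t = 3.0000: CF_t = 105.500000, DF = 0.807211, PV = 85.160777
Price P = sum_t PV_t = 95.050016

Answer: Price = 95.0500


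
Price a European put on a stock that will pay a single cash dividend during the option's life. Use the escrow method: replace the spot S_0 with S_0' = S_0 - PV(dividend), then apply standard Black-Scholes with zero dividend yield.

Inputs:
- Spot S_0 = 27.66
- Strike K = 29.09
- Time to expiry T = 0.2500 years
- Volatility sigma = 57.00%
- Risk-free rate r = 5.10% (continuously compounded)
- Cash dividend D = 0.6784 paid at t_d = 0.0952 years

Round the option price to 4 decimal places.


Answer: Price = 4.0992

Derivation:
PV(D) = D * exp(-r * t_d) = 0.6784 * 0.99515657 = 0.67511422
S_0' = S_0 - PV(D) = 27.6600 - 0.67511422 = 26.98488578
d1 = (ln(S_0'/K) + (r + sigma^2/2)*T) / (sigma*sqrt(T)) = -0.07633351
d2 = d1 - sigma*sqrt(T) = -0.36133351
exp(-rT) = 0.98733094
N(-d1) = 0.53042311; N(-d2) = 0.64107493
P = K * exp(-rT) * N(-d2) - S_0' * N(-d1) = 29.0900 * 0.98733094 * 0.64107493 - 26.98488578 * 0.53042311 = 4.0992


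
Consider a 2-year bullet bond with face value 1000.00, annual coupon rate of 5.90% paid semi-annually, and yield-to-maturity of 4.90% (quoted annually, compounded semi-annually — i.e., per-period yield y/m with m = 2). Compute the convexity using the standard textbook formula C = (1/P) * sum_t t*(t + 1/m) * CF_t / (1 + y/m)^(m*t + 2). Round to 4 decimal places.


Answer: Convexity = 4.4992

Derivation:
Coupon per period c = face * coupon_rate / m = 29.500000
Periods per year m = 2; per-period yield y/m = 0.024500
Number of cashflows N = 4
Cashflows (t years, CF_t, discount factor 1/(1+y/m)^(m*t), PV):
  t = 0.5000: CF_t = 29.500000, DF = 0.976086, PV = 28.794534
  t = 1.0000: CF_t = 29.500000, DF = 0.952744, PV = 28.105938
  t = 1.5000: CF_t = 29.500000, DF = 0.929960, PV = 27.433810
  t = 2.0000: CF_t = 1029.500000, DF = 0.907721, PV = 934.498266
Price P = sum_t PV_t = 1018.832549
Convexity numerator sum_t t*(t + 1/m) * CF_t / (1+y/m)^(m*t + 2):
  t = 0.5000: term = 13.716905
  t = 1.0000: term = 40.166633
  t = 1.5000: term = 78.412167
  t = 2.0000: term = 4451.686565
Convexity = (1/P) * sum = 4583.982270 / 1018.832549 = 4.499250


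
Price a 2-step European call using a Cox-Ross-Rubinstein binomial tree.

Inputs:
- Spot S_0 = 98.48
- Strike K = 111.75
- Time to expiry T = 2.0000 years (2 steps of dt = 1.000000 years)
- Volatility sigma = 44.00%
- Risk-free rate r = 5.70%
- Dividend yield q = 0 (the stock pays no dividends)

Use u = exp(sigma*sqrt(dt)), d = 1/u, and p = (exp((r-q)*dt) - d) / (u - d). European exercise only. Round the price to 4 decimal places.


dt = T/N = 1.000000
u = exp(sigma*sqrt(dt)) = 1.552707; d = 1/u = 0.644036
p = (exp((r-q)*dt) - d) / (u - d) = 0.456292
Discount per step: exp(-r*dt) = 0.944594
Stock lattice S(k, i) with i counting down-moves:
  k=0: S(0,0) = 98.4800
  k=1: S(1,0) = 152.9106; S(1,1) = 63.4247
  k=2: S(2,0) = 237.4254; S(2,1) = 98.4800; S(2,2) = 40.8478
Terminal payoffs V(N, i) = max(S_T - K, 0):
  V(2,0) = 125.675403; V(2,1) = 0.000000; V(2,2) = 0.000000
Backward induction: V(k, i) = exp(-r*dt) * [p * V(k+1, i) + (1-p) * V(k+1, i+1)].
  V(1,0) = exp(-r*dt) * [p*125.675403 + (1-p)*0.000000] = 54.167468
  V(1,1) = exp(-r*dt) * [p*0.000000 + (1-p)*0.000000] = 0.000000
  V(0,0) = exp(-r*dt) * [p*54.167468 + (1-p)*0.000000] = 23.346769

Answer: Price = V(0,0) = 23.3468


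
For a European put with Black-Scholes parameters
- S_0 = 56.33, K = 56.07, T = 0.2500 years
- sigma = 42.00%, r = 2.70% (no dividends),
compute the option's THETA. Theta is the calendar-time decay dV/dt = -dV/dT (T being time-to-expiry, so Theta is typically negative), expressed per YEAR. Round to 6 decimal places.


Answer: Theta = -8.537273

Derivation:
d1 = 0.1591730608; d2 = -0.0508269392
phi(d1) = 0.3939203432; exp(-qT) = 1.0000000000; exp(-rT) = 0.9932727301
Theta = -S*exp(-qT)*phi(d1)*sigma/(2*sqrt(T)) + r*K*exp(-rT)*N(-d2) - q*S*exp(-qT)*N(-d1)
N(-d1) = 0.4367662638; N(-d2) = 0.5202682879; sqrt(T) = 0.5000000000
Term 1 = -56.3300 * 1.0000000000 * 0.3939203432 * 0.4200 / (2 * 0.5000000000) = -9.3196038316
Term 2 = 0.0270 * 56.0700 * 0.9932727301 * 0.5202682879 = 0.7823303658
Term 3 = 0 (no dividend yield, q = 0)
Theta = -9.3196038316 + (0.7823303658) + (0.0000000000) = -8.537273


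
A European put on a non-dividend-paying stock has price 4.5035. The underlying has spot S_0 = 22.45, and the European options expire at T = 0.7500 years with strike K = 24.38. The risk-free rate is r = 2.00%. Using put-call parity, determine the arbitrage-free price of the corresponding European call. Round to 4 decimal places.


Answer: Call price = 2.9365

Derivation:
Put-call parity: C - P = S_0 * exp(-qT) - K * exp(-rT).
S_0 * exp(-qT) = 22.4500 * 1.00000000 = 22.45000000
K * exp(-rT) = 24.3800 * 0.98511194 = 24.01702909
C = P + S*exp(-qT) - K*exp(-rT)
C = 4.5035 + 22.45000000 - 24.01702909 = 2.9365


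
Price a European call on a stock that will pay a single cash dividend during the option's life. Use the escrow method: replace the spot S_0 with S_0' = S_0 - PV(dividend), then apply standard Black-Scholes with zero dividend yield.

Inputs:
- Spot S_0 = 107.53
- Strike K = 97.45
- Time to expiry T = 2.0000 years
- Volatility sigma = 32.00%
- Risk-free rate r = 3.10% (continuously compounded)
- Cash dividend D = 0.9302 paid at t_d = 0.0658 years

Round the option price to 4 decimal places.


PV(D) = D * exp(-r * t_d) = 0.9302 * 0.99796228 = 0.92830451
S_0' = S_0 - PV(D) = 107.5300 - 0.92830451 = 106.60169549
d1 = (ln(S_0'/K) + (r + sigma^2/2)*T) / (sigma*sqrt(T)) = 0.56161954
d2 = d1 - sigma*sqrt(T) = 0.10907120
exp(-rT) = 0.93988289
N(d1) = 0.71281237; N(d2) = 0.54342699
C = S_0' * N(d1) - K * exp(-rT) * N(d2) = 106.60169549 * 0.71281237 - 97.4500 * 0.93988289 * 0.54342699 = 26.2137

Answer: Price = 26.2137


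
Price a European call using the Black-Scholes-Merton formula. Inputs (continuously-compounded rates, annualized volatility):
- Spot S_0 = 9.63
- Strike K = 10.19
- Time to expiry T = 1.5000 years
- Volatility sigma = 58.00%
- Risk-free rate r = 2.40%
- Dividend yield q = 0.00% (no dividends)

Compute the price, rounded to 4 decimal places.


Answer: Price = 2.6017

Derivation:
d1 = (ln(S/K) + (r - q + 0.5*sigma^2) * T) / (sigma * sqrt(T)) = 0.32628383
d2 = d1 - sigma * sqrt(T) = -0.38406820
exp(-rT) = 0.96464029; exp(-qT) = 1.00000000
C = S_0 * exp(-qT) * N(d1) - K * exp(-rT) * N(d2)
N(d1) = 0.62789519; N(d2) = 0.35046395
C = 9.6300 * 1.00000000 * 0.62789519 - 10.1900 * 0.96464029 * 0.35046395 = 2.6017


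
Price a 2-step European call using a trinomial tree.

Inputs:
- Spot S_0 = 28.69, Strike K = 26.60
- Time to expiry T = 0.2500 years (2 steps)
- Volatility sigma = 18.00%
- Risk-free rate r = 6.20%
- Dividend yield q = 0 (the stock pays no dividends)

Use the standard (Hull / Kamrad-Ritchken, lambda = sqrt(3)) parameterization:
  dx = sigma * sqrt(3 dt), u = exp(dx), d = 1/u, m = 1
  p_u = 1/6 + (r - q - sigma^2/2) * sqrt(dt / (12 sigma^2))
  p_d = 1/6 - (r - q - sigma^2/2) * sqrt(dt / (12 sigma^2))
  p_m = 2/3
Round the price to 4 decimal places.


Answer: Price = V(0,0) = 2.7351

Derivation:
dt = T/N = 0.125000; dx = sigma*sqrt(3*dt) = 0.110227
u = exp(dx) = 1.116532; d = 1/u = 0.895631
p_u = 0.192636, p_m = 0.666667, p_d = 0.140698
Discount per step: exp(-r*dt) = 0.992280
Stock lattice S(k, j) with j the centered position index:
  k=0: S(0,+0) = 28.6900
  k=1: S(1,-1) = 25.6956; S(1,+0) = 28.6900; S(1,+1) = 32.0333
  k=2: S(2,-2) = 23.0138; S(2,-1) = 25.6956; S(2,+0) = 28.6900; S(2,+1) = 32.0333; S(2,+2) = 35.7662
Terminal payoffs V(N, j) = max(S_T - K, 0):
  V(2,-2) = 0.000000; V(2,-1) = 0.000000; V(2,+0) = 2.090000; V(2,+1) = 5.433290; V(2,+2) = 9.166178
Backward induction: V(k, j) = exp(-r*dt) * [p_u * V(k+1, j+1) + p_m * V(k+1, j) + p_d * V(k+1, j-1)]
  V(1,-1) = exp(-r*dt) * [p_u*2.090000 + p_m*0.000000 + p_d*0.000000] = 0.399501
  V(1,+0) = exp(-r*dt) * [p_u*5.433290 + p_m*2.090000 + p_d*0.000000] = 2.421143
  V(1,+1) = exp(-r*dt) * [p_u*9.166178 + p_m*5.433290 + p_d*2.090000] = 5.638120
  V(0,+0) = exp(-r*dt) * [p_u*5.638120 + p_m*2.421143 + p_d*0.399501] = 2.735128


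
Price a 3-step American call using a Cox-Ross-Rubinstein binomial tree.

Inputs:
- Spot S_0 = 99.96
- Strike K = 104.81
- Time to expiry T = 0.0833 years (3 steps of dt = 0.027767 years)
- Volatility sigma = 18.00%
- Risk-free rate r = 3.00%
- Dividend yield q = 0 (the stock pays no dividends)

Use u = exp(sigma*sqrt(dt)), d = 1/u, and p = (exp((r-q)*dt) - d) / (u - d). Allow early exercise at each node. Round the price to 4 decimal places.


Answer: Price = V(0,0) = 0.5909

Derivation:
dt = T/N = 0.027767
u = exp(sigma*sqrt(dt)) = 1.030448; d = 1/u = 0.970451
p = (exp((r-q)*dt) - d) / (u - d) = 0.506392
Discount per step: exp(-r*dt) = 0.999167
Stock lattice S(k, i) with i counting down-moves:
  k=0: S(0,0) = 99.9600
  k=1: S(1,0) = 103.0036; S(1,1) = 97.0063
  k=2: S(2,0) = 106.1399; S(2,1) = 99.9600; S(2,2) = 94.1399
  k=3: S(3,0) = 109.3717; S(3,1) = 103.0036; S(3,2) = 97.0063; S(3,3) = 91.3582
Terminal payoffs V(N, i) = max(S_T - K, 0):
  V(3,0) = 4.561692; V(3,1) = 0.000000; V(3,2) = 0.000000; V(3,3) = 0.000000
Backward induction: V(k, i) = exp(-r*dt) * [p * V(k+1, i) + (1-p) * V(k+1, i+1)]; then take max(V_cont, immediate exercise) for American.
  V(2,0) = exp(-r*dt) * [p*4.561692 + (1-p)*0.000000] = 2.308081; exercise = 1.329907; V(2,0) = max -> 2.308081
  V(2,1) = exp(-r*dt) * [p*0.000000 + (1-p)*0.000000] = 0.000000; exercise = 0.000000; V(2,1) = max -> 0.000000
  V(2,2) = exp(-r*dt) * [p*0.000000 + (1-p)*0.000000] = 0.000000; exercise = 0.000000; V(2,2) = max -> 0.000000
  V(1,0) = exp(-r*dt) * [p*2.308081 + (1-p)*0.000000] = 1.167820; exercise = 0.000000; V(1,0) = max -> 1.167820
  V(1,1) = exp(-r*dt) * [p*0.000000 + (1-p)*0.000000] = 0.000000; exercise = 0.000000; V(1,1) = max -> 0.000000
  V(0,0) = exp(-r*dt) * [p*1.167820 + (1-p)*0.000000] = 0.590882; exercise = 0.000000; V(0,0) = max -> 0.590882


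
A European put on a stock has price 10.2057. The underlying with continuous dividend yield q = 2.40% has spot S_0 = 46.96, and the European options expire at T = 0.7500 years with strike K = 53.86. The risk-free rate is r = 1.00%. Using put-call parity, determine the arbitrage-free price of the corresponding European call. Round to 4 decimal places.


Answer: Call price = 2.8704

Derivation:
Put-call parity: C - P = S_0 * exp(-qT) - K * exp(-rT).
S_0 * exp(-qT) = 46.9600 * 0.98216103 = 46.12228208
K * exp(-rT) = 53.8600 * 0.99252805 = 53.45756103
C = P + S*exp(-qT) - K*exp(-rT)
C = 10.2057 + 46.12228208 - 53.45756103 = 2.8704


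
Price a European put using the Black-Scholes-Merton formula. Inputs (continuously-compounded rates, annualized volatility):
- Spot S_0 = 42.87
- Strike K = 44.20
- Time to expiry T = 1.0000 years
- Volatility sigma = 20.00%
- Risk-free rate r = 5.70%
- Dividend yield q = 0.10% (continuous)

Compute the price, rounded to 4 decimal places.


d1 = (ln(S/K) + (r - q + 0.5*sigma^2) * T) / (sigma * sqrt(T)) = 0.22723746
d2 = d1 - sigma * sqrt(T) = 0.02723746
exp(-rT) = 0.94459407; exp(-qT) = 0.99900050
P = K * exp(-rT) * N(-d2) - S_0 * exp(-qT) * N(-d1)
N(-d1) = 0.41011955; N(-d2) = 0.48913517
P = 44.2000 * 0.94459407 * 0.48913517 - 42.8700 * 0.99900050 * 0.41011955 = 2.8577

Answer: Price = 2.8577


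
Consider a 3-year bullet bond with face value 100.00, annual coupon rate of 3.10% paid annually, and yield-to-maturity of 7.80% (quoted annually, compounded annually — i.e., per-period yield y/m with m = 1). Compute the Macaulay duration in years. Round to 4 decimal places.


Coupon per period c = face * coupon_rate / m = 3.100000
Periods per year m = 1; per-period yield y/m = 0.078000
Number of cashflows N = 3
Cashflows (t years, CF_t, discount factor 1/(1+y/m)^(m*t), PV):
  t = 1.0000: CF_t = 3.100000, DF = 0.927644, PV = 2.875696
  t = 2.0000: CF_t = 3.100000, DF = 0.860523, PV = 2.667621
  t = 3.0000: CF_t = 103.100000, DF = 0.798259, PV = 82.300483
Price P = sum_t PV_t = 87.843800
Macaulay numerator sum_t t * PV_t:
  t * PV_t at t = 1.0000: 2.875696
  t * PV_t at t = 2.0000: 5.335243
  t * PV_t at t = 3.0000: 246.901448
Macaulay duration D = (sum_t t * PV_t) / P = 255.112387 / 87.843800 = 2.904159

Answer: Macaulay duration = 2.9042 years


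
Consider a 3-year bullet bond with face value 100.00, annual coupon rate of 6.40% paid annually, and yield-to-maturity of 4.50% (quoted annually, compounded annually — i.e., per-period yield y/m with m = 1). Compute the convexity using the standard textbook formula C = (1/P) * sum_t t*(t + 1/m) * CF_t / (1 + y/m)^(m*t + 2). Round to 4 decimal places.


Answer: Convexity = 10.1497

Derivation:
Coupon per period c = face * coupon_rate / m = 6.400000
Periods per year m = 1; per-period yield y/m = 0.045000
Number of cashflows N = 3
Cashflows (t years, CF_t, discount factor 1/(1+y/m)^(m*t), PV):
  t = 1.0000: CF_t = 6.400000, DF = 0.956938, PV = 6.124402
  t = 2.0000: CF_t = 6.400000, DF = 0.915730, PV = 5.860672
  t = 3.0000: CF_t = 106.400000, DF = 0.876297, PV = 93.237959
Price P = sum_t PV_t = 105.223032
Convexity numerator sum_t t*(t + 1/m) * CF_t / (1+y/m)^(m*t + 2):
  t = 1.0000: term = 11.216597
  t = 2.0000: term = 32.200756
  t = 3.0000: term = 1024.569496
Convexity = (1/P) * sum = 1067.986848 / 105.223032 = 10.149744


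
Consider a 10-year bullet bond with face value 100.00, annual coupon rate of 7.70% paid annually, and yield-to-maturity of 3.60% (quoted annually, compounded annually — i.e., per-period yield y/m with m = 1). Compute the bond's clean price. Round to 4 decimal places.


Answer: Price = 133.9269

Derivation:
Coupon per period c = face * coupon_rate / m = 7.700000
Periods per year m = 1; per-period yield y/m = 0.036000
Number of cashflows N = 10
Cashflows (t years, CF_t, discount factor 1/(1+y/m)^(m*t), PV):
  t = 1.0000: CF_t = 7.700000, DF = 0.965251, PV = 7.432432
  t = 2.0000: CF_t = 7.700000, DF = 0.931709, PV = 7.174163
  t = 3.0000: CF_t = 7.700000, DF = 0.899333, PV = 6.924867
  t = 4.0000: CF_t = 7.700000, DF = 0.868082, PV = 6.684235
  t = 5.0000: CF_t = 7.700000, DF = 0.837917, PV = 6.451964
  t = 6.0000: CF_t = 7.700000, DF = 0.808801, PV = 6.227765
  t = 7.0000: CF_t = 7.700000, DF = 0.780696, PV = 6.011356
  t = 8.0000: CF_t = 7.700000, DF = 0.753567, PV = 5.802467
  t = 9.0000: CF_t = 7.700000, DF = 0.727381, PV = 5.600837
  t = 10.0000: CF_t = 107.700000, DF = 0.702106, PV = 75.616775
Price P = sum_t PV_t = 133.926861


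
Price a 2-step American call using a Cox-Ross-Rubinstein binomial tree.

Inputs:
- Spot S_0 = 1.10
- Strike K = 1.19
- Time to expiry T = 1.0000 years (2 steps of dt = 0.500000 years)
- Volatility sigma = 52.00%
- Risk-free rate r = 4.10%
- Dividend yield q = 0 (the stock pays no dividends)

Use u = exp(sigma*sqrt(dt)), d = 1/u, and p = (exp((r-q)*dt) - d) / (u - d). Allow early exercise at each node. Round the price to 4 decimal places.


dt = T/N = 0.500000
u = exp(sigma*sqrt(dt)) = 1.444402; d = 1/u = 0.692328
p = (exp((r-q)*dt) - d) / (u - d) = 0.436637
Discount per step: exp(-r*dt) = 0.979709
Stock lattice S(k, i) with i counting down-moves:
  k=0: S(0,0) = 1.1000
  k=1: S(1,0) = 1.5888; S(1,1) = 0.7616
  k=2: S(2,0) = 2.2949; S(2,1) = 1.1000; S(2,2) = 0.5272
Terminal payoffs V(N, i) = max(S_T - K, 0):
  V(2,0) = 1.104927; V(2,1) = 0.000000; V(2,2) = 0.000000
Backward induction: V(k, i) = exp(-r*dt) * [p * V(k+1, i) + (1-p) * V(k+1, i+1)]; then take max(V_cont, immediate exercise) for American.
  V(1,0) = exp(-r*dt) * [p*1.104927 + (1-p)*0.000000] = 0.472663; exercise = 0.398842; V(1,0) = max -> 0.472663
  V(1,1) = exp(-r*dt) * [p*0.000000 + (1-p)*0.000000] = 0.000000; exercise = 0.000000; V(1,1) = max -> 0.000000
  V(0,0) = exp(-r*dt) * [p*0.472663 + (1-p)*0.000000] = 0.202194; exercise = 0.000000; V(0,0) = max -> 0.202194

Answer: Price = V(0,0) = 0.2022


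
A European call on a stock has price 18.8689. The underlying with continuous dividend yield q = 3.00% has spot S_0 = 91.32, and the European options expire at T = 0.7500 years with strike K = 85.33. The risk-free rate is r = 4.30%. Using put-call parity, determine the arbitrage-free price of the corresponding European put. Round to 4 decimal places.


Answer: Put price = 12.2027

Derivation:
Put-call parity: C - P = S_0 * exp(-qT) - K * exp(-rT).
S_0 * exp(-qT) = 91.3200 * 0.97775124 = 89.28824298
K * exp(-rT) = 85.3300 * 0.96826449 = 82.62200856
P = C - S*exp(-qT) + K*exp(-rT)
P = 18.8689 - 89.28824298 + 82.62200856 = 12.2027


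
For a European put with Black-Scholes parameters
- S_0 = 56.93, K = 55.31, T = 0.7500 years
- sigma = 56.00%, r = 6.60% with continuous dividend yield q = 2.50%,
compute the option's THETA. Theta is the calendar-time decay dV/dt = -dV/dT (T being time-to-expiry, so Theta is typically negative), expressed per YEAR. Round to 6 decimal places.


d1 = 0.3654188396; d2 = -0.1195553865
phi(d1) = 0.3731764192; exp(-qT) = 0.9814246877; exp(-rT) = 0.9517051581
Theta = -S*exp(-qT)*phi(d1)*sigma/(2*sqrt(T)) + r*K*exp(-rT)*N(-d2) - q*S*exp(-qT)*N(-d1)
N(-d1) = 0.3573993901; N(-d2) = 0.5475823187; sqrt(T) = 0.8660254038
Term 1 = -56.9300 * 0.9814246877 * 0.3731764192 * 0.5600 / (2 * 0.8660254038) = -6.7412394716
Term 2 = 0.0660 * 55.3100 * 0.9517051581 * 0.5475823187 = 1.9023894707
Term 3 = -0.0250 * 56.9300 * 0.9814246877 * 0.3573993901 = -0.4992200023
Theta = -6.7412394716 + (1.9023894707) + (-0.4992200023) = -5.338070

Answer: Theta = -5.338070


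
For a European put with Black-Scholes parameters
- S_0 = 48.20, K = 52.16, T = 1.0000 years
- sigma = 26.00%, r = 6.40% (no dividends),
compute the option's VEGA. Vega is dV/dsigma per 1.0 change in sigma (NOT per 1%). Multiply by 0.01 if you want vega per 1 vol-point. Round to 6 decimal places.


Answer: Vega = 19.178585

Derivation:
d1 = 0.0724734748; d2 = -0.1875265252
phi(d1) = 0.3978959518; exp(-qT) = 1.0000000000; exp(-rT) = 0.9380049995
Vega = S * exp(-qT) * phi(d1) * sqrt(T) = 48.2000 * 1.0000000000 * 0.3978959518 * 1.0000000000 = 19.178585


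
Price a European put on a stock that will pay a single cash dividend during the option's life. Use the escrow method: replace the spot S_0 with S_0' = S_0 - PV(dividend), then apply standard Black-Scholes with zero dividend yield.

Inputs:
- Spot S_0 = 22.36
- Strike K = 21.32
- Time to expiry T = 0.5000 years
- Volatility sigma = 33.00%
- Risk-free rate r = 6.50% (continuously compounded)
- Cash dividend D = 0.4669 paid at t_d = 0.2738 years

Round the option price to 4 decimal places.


Answer: Price = 1.4074

Derivation:
PV(D) = D * exp(-r * t_d) = 0.4669 * 0.98236043 = 0.45866409
S_0' = S_0 - PV(D) = 22.3600 - 0.45866409 = 21.90133591
d1 = (ln(S_0'/K) + (r + sigma^2/2)*T) / (sigma*sqrt(T)) = 0.37123979
d2 = d1 - sigma*sqrt(T) = 0.13789455
exp(-rT) = 0.96802245
N(-d1) = 0.35522947; N(-d2) = 0.44516188
P = K * exp(-rT) * N(-d2) - S_0' * N(-d1) = 21.3200 * 0.96802245 * 0.44516188 - 21.90133591 * 0.35522947 = 1.4074


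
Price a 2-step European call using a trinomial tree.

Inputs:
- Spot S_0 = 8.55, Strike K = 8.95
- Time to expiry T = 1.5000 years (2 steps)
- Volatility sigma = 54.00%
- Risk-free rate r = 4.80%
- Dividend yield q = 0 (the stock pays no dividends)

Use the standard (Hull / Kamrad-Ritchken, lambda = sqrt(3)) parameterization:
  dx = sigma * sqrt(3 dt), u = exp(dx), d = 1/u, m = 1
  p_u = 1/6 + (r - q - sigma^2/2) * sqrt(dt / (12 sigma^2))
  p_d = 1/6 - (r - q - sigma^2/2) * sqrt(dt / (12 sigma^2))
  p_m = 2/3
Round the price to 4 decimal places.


dt = T/N = 0.750000; dx = sigma*sqrt(3*dt) = 0.810000
u = exp(dx) = 2.247908; d = 1/u = 0.444858
p_u = 0.121389, p_m = 0.666667, p_d = 0.211944
Discount per step: exp(-r*dt) = 0.964640
Stock lattice S(k, j) with j the centered position index:
  k=0: S(0,+0) = 8.5500
  k=1: S(1,-1) = 3.8035; S(1,+0) = 8.5500; S(1,+1) = 19.2196
  k=2: S(2,-2) = 1.6920; S(2,-1) = 3.8035; S(2,+0) = 8.5500; S(2,+1) = 19.2196; S(2,+2) = 43.2039
Terminal payoffs V(N, j) = max(S_T - K, 0):
  V(2,-2) = 0.000000; V(2,-1) = 0.000000; V(2,+0) = 0.000000; V(2,+1) = 10.269613; V(2,+2) = 34.253922
Backward induction: V(k, j) = exp(-r*dt) * [p_u * V(k+1, j+1) + p_m * V(k+1, j) + p_d * V(k+1, j-1)]
  V(1,-1) = exp(-r*dt) * [p_u*0.000000 + p_m*0.000000 + p_d*0.000000] = 0.000000
  V(1,+0) = exp(-r*dt) * [p_u*10.269613 + p_m*0.000000 + p_d*0.000000] = 1.202537
  V(1,+1) = exp(-r*dt) * [p_u*34.253922 + p_m*10.269613 + p_d*0.000000] = 10.615340
  V(0,+0) = exp(-r*dt) * [p_u*10.615340 + p_m*1.202537 + p_d*0.000000] = 2.016364

Answer: Price = V(0,0) = 2.0164


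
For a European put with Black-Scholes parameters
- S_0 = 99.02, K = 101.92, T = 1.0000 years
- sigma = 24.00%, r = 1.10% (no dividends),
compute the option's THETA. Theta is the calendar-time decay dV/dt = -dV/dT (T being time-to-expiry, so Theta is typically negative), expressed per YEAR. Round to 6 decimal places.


Answer: Theta = -4.095571

Derivation:
d1 = 0.0455569088; d2 = -0.1944430912
phi(d1) = 0.3985285064; exp(-qT) = 1.0000000000; exp(-rT) = 0.9890602788
Theta = -S*exp(-qT)*phi(d1)*sigma/(2*sqrt(T)) + r*K*exp(-rT)*N(-d2) - q*S*exp(-qT)*N(-d1)
N(-d1) = 0.4818317076; N(-d2) = 0.5770855241; sqrt(T) = 1.0000000000
Term 1 = -99.0200 * 1.0000000000 * 0.3985285064 * 0.2400 / (2 * 1.0000000000) = -4.7354751244
Term 2 = 0.0110 * 101.9200 * 0.9890602788 * 0.5770855241 = 0.6399043187
Term 3 = 0 (no dividend yield, q = 0)
Theta = -4.7354751244 + (0.6399043187) + (0.0000000000) = -4.095571


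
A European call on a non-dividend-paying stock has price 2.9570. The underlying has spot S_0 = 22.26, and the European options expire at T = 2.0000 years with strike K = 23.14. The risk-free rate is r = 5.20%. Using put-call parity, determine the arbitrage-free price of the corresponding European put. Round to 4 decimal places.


Put-call parity: C - P = S_0 * exp(-qT) - K * exp(-rT).
S_0 * exp(-qT) = 22.2600 * 1.00000000 = 22.26000000
K * exp(-rT) = 23.1400 * 0.90122530 = 20.85435338
P = C - S*exp(-qT) + K*exp(-rT)
P = 2.9570 - 22.26000000 + 20.85435338 = 1.5514

Answer: Put price = 1.5514


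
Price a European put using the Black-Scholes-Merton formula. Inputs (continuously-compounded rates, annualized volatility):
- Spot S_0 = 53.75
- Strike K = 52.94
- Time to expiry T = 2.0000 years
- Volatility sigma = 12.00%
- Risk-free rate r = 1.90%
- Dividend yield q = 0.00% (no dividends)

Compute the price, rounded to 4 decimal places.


d1 = (ln(S/K) + (r - q + 0.5*sigma^2) * T) / (sigma * sqrt(T)) = 0.39824531
d2 = d1 - sigma * sqrt(T) = 0.22853968
exp(-rT) = 0.96271294; exp(-qT) = 1.00000000
P = K * exp(-rT) * N(-d2) - S_0 * exp(-qT) * N(-d1)
N(-d1) = 0.34522468; N(-d2) = 0.40961336
P = 52.9400 * 0.96271294 * 0.40961336 - 53.7500 * 1.00000000 * 0.34522468 = 2.3205

Answer: Price = 2.3205


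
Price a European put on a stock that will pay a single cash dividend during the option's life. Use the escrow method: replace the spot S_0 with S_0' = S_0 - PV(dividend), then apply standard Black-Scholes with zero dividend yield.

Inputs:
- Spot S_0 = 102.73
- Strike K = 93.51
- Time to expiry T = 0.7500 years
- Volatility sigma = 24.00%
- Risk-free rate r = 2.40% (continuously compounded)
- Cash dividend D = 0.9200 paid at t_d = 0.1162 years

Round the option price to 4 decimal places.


Answer: Price = 3.9901

Derivation:
PV(D) = D * exp(-r * t_d) = 0.9200 * 0.99721509 = 0.91743788
S_0' = S_0 - PV(D) = 102.7300 - 0.91743788 = 101.81256212
d1 = (ln(S_0'/K) + (r + sigma^2/2)*T) / (sigma*sqrt(T)) = 0.59979531
d2 = d1 - sigma*sqrt(T) = 0.39194921
exp(-rT) = 0.98216103
N(-d1) = 0.27432133; N(-d2) = 0.34754787
P = K * exp(-rT) * N(-d2) - S_0' * N(-d1) = 93.5100 * 0.98216103 * 0.34754787 - 101.81256212 * 0.27432133 = 3.9901


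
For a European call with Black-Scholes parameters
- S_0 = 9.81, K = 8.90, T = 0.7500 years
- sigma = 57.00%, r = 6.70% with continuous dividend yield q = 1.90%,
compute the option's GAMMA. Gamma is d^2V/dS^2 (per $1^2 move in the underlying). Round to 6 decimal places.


Answer: Gamma = 0.071058

Derivation:
d1 = 0.5169584117; d2 = 0.0233239316
phi(d1) = 0.3490425191; exp(-qT) = 0.9858510507; exp(-rT) = 0.9509916469
Gamma = exp(-qT) * phi(d1) / (S * sigma * sqrt(T)) = 0.9858510507 * 0.3490425191 / (9.8100 * 0.5700 * 0.8660254038) = 0.071058


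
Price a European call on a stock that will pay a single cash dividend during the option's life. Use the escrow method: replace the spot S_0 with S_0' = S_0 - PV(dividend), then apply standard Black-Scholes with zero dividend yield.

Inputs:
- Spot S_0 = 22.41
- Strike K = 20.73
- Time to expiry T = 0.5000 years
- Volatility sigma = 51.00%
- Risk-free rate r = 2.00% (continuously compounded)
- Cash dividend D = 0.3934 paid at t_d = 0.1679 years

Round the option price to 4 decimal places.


PV(D) = D * exp(-r * t_d) = 0.3934 * 0.99664763 = 0.39208118
S_0' = S_0 - PV(D) = 22.4100 - 0.39208118 = 22.01791882
d1 = (ln(S_0'/K) + (r + sigma^2/2)*T) / (sigma*sqrt(T)) = 0.37518167
d2 = d1 - sigma*sqrt(T) = 0.01455721
exp(-rT) = 0.99004983
N(d1) = 0.64623732; N(d2) = 0.50580728
C = S_0' * N(d1) - K * exp(-rT) * N(d2) = 22.01791882 * 0.64623732 - 20.7300 * 0.99004983 * 0.50580728 = 3.8477

Answer: Price = 3.8477


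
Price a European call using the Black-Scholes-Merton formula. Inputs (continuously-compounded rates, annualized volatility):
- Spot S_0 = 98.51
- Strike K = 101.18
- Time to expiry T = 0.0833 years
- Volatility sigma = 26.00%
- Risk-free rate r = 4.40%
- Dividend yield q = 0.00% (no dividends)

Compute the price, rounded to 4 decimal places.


Answer: Price = 1.9728

Derivation:
d1 = (ln(S/K) + (r - q + 0.5*sigma^2) * T) / (sigma * sqrt(T)) = -0.27001815
d2 = d1 - sigma * sqrt(T) = -0.34505867
exp(-rT) = 0.99634151; exp(-qT) = 1.00000000
C = S_0 * exp(-qT) * N(d1) - K * exp(-rT) * N(d2)
N(d1) = 0.39357315; N(d2) = 0.36502513
C = 98.5100 * 1.00000000 * 0.39357315 - 101.1800 * 0.99634151 * 0.36502513 = 1.9728


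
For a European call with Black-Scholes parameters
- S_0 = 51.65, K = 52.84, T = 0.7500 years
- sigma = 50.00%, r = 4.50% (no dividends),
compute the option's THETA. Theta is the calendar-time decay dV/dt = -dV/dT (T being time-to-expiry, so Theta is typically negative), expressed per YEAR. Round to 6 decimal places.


Answer: Theta = -6.752005

Derivation:
d1 = 0.2418444435; d2 = -0.1911682584
phi(d1) = 0.3874444092; exp(-qT) = 1.0000000000; exp(-rT) = 0.9668131777
Theta = -S*exp(-qT)*phi(d1)*sigma/(2*sqrt(T)) - r*K*exp(-rT)*N(d2) + q*S*exp(-qT)*N(d1)
N(d1) = 0.5955496500; N(d2) = 0.4241968855; sqrt(T) = 0.8660254038
Term 1 = -51.6500 * 1.0000000000 * 0.3874444092 * 0.5000 / (2 * 0.8660254038) = -5.7768235341
Term 2 = -0.0450 * 52.8400 * 0.9668131777 * 0.4241968855 = -0.9751812883
Term 3 = 0 (no dividend yield, q = 0)
Theta = -5.7768235341 + (-0.9751812883) + (0.0000000000) = -6.752005


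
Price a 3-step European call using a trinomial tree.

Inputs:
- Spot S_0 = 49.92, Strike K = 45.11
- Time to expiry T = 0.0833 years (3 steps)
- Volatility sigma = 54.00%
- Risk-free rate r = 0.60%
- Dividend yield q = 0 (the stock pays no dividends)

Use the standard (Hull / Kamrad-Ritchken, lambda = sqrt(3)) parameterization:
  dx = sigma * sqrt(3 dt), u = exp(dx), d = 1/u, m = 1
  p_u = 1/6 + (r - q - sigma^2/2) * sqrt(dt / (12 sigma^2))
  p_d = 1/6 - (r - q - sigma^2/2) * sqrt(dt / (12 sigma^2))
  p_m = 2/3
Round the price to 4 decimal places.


dt = T/N = 0.027767; dx = sigma*sqrt(3*dt) = 0.155853
u = exp(dx) = 1.168655; d = 1/u = 0.855685
p_u = 0.154213, p_m = 0.666667, p_d = 0.179120
Discount per step: exp(-r*dt) = 0.999833
Stock lattice S(k, j) with j the centered position index:
  k=0: S(0,+0) = 49.9200
  k=1: S(1,-1) = 42.7158; S(1,+0) = 49.9200; S(1,+1) = 58.3393
  k=2: S(2,-2) = 36.5512; S(2,-1) = 42.7158; S(2,+0) = 49.9200; S(2,+1) = 58.3393; S(2,+2) = 68.1784
  k=3: S(3,-3) = 31.2763; S(3,-2) = 36.5512; S(3,-1) = 42.7158; S(3,+0) = 49.9200; S(3,+1) = 58.3393; S(3,+2) = 68.1784; S(3,+3) = 79.6771
Terminal payoffs V(N, j) = max(S_T - K, 0):
  V(3,-3) = 0.000000; V(3,-2) = 0.000000; V(3,-1) = 0.000000; V(3,+0) = 4.810000; V(3,+1) = 13.229250; V(3,+2) = 23.068448; V(3,+3) = 34.567075
Backward induction: V(k, j) = exp(-r*dt) * [p_u * V(k+1, j+1) + p_m * V(k+1, j) + p_d * V(k+1, j-1)]
  V(2,-2) = exp(-r*dt) * [p_u*0.000000 + p_m*0.000000 + p_d*0.000000] = 0.000000
  V(2,-1) = exp(-r*dt) * [p_u*4.810000 + p_m*0.000000 + p_d*0.000000] = 0.741643
  V(2,+0) = exp(-r*dt) * [p_u*13.229250 + p_m*4.810000 + p_d*0.000000] = 5.245920
  V(2,+1) = exp(-r*dt) * [p_u*23.068448 + p_m*13.229250 + p_d*4.810000] = 13.236325
  V(2,+2) = exp(-r*dt) * [p_u*34.567075 + p_m*23.068448 + p_d*13.229250] = 23.075449
  V(1,-1) = exp(-r*dt) * [p_u*5.245920 + p_m*0.741643 + p_d*0.000000] = 1.303202
  V(1,+0) = exp(-r*dt) * [p_u*13.236325 + p_m*5.245920 + p_d*0.741643] = 5.670396
  V(1,+1) = exp(-r*dt) * [p_u*23.075449 + p_m*13.236325 + p_d*5.245920] = 13.320189
  V(0,+0) = exp(-r*dt) * [p_u*13.320189 + p_m*5.670396 + p_d*1.303202] = 6.066834

Answer: Price = V(0,0) = 6.0668


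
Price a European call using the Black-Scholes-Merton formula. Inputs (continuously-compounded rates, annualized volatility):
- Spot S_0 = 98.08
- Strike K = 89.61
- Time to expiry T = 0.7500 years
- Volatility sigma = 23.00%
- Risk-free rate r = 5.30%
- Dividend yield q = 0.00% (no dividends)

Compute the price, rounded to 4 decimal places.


Answer: Price = 14.7846

Derivation:
d1 = (ln(S/K) + (r - q + 0.5*sigma^2) * T) / (sigma * sqrt(T)) = 0.75258386
d2 = d1 - sigma * sqrt(T) = 0.55339802
exp(-rT) = 0.96102967; exp(-qT) = 1.00000000
C = S_0 * exp(-qT) * N(d1) - K * exp(-rT) * N(d2)
N(d1) = 0.77414999; N(d2) = 0.71000455
C = 98.0800 * 1.00000000 * 0.77414999 - 89.6100 * 0.96102967 * 0.71000455 = 14.7846


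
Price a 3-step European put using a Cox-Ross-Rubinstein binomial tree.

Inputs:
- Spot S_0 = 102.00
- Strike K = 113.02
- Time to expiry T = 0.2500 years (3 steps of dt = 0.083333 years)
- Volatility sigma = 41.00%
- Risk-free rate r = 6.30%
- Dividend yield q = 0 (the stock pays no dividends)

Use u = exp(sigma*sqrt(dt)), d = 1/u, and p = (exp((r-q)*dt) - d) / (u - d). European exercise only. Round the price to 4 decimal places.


dt = T/N = 0.083333
u = exp(sigma*sqrt(dt)) = 1.125646; d = 1/u = 0.888379
p = (exp((r-q)*dt) - d) / (u - d) = 0.492630
Discount per step: exp(-r*dt) = 0.994764
Stock lattice S(k, i) with i counting down-moves:
  k=0: S(0,0) = 102.0000
  k=1: S(1,0) = 114.8159; S(1,1) = 90.6147
  k=2: S(2,0) = 129.2420; S(2,1) = 102.0000; S(2,2) = 80.5002
  k=3: S(3,0) = 145.4807; S(3,1) = 114.8159; S(3,2) = 90.6147; S(3,3) = 71.5147
Terminal payoffs V(N, i) = max(K - S_T, 0):
  V(3,0) = 0.000000; V(3,1) = 0.000000; V(3,2) = 22.405340; V(3,3) = 41.505345
Backward induction: V(k, i) = exp(-r*dt) * [p * V(k+1, i) + (1-p) * V(k+1, i+1)].
  V(2,0) = exp(-r*dt) * [p*0.000000 + (1-p)*0.000000] = 0.000000
  V(2,1) = exp(-r*dt) * [p*0.000000 + (1-p)*22.405340] = 11.308262
  V(2,2) = exp(-r*dt) * [p*22.405340 + (1-p)*41.505345] = 31.928037
  V(1,0) = exp(-r*dt) * [p*0.000000 + (1-p)*11.308262] = 5.707425
  V(1,1) = exp(-r*dt) * [p*11.308262 + (1-p)*31.928037] = 21.656114
  V(0,0) = exp(-r*dt) * [p*5.707425 + (1-p)*21.656114] = 13.727047

Answer: Price = V(0,0) = 13.7270
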